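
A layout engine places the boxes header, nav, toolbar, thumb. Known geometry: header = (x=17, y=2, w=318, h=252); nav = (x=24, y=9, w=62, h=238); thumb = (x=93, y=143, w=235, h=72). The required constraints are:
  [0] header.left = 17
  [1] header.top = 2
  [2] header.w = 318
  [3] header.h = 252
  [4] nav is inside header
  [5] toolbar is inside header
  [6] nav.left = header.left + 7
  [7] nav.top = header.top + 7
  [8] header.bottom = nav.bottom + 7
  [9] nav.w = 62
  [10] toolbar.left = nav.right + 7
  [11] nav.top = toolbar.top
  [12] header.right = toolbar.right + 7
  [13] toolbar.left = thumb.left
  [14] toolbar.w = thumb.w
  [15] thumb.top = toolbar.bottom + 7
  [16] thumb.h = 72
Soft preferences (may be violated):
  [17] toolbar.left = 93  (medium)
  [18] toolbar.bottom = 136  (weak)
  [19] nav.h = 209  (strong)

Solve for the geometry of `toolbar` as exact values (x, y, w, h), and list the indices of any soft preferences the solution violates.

toolbar = (x=93, y=9, w=235, h=127)
violated soft preferences: 19

1. toolbar.x = 93  [toolbar.left = nav.right + 7]
2. toolbar.y = 9  [nav.top = toolbar.top]
3. toolbar.w = 235  [header.right = toolbar.right + 7]
4. toolbar.h = 127  [thumb.top = toolbar.bottom + 7]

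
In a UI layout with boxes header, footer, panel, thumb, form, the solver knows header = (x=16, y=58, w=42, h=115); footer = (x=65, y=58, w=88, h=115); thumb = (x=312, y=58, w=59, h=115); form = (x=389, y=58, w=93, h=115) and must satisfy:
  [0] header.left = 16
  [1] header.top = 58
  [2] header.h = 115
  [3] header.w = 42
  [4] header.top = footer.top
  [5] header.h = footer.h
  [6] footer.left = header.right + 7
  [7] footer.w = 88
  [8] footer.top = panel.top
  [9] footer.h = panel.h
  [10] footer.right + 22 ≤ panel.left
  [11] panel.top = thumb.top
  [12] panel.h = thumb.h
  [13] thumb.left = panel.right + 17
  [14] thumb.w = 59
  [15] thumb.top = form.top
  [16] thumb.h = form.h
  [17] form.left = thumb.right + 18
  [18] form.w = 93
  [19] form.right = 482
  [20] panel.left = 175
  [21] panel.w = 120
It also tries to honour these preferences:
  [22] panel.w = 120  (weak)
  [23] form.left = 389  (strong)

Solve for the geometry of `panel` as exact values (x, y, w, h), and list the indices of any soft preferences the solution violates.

1. panel.y = 58  [footer.top = panel.top]
2. panel.h = 115  [footer.h = panel.h]
3. panel.x = 175  [panel.left = 175]
4. panel.w = 120  [panel.w = 120]

panel = (x=175, y=58, w=120, h=115)
violated soft preferences: none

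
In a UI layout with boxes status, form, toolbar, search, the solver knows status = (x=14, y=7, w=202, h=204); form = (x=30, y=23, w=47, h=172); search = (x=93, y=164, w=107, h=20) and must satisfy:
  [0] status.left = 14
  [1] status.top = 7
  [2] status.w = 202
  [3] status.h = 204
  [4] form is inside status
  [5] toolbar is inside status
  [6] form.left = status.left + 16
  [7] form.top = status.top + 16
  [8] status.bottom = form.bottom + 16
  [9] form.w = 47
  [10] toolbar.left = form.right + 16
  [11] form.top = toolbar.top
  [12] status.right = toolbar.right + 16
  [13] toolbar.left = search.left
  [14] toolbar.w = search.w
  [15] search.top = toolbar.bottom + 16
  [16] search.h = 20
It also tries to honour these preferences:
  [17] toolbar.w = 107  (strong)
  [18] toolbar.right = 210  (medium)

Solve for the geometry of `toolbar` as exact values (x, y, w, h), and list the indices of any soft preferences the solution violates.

toolbar = (x=93, y=23, w=107, h=125)
violated soft preferences: 18

1. toolbar.x = 93  [toolbar.left = form.right + 16]
2. toolbar.y = 23  [form.top = toolbar.top]
3. toolbar.w = 107  [status.right = toolbar.right + 16]
4. toolbar.h = 125  [search.top = toolbar.bottom + 16]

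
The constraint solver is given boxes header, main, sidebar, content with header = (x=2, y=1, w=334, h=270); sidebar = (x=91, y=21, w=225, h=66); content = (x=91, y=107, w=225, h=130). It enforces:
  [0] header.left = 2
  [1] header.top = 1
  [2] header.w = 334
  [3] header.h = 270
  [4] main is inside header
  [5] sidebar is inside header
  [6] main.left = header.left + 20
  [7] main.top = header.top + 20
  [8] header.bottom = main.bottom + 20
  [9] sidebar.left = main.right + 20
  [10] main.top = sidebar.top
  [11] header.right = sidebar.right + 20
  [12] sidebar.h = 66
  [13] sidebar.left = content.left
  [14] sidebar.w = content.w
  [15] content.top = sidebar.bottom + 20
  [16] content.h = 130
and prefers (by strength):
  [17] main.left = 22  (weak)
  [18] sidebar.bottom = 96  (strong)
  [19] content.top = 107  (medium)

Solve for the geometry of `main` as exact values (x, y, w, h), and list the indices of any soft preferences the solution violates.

main = (x=22, y=21, w=49, h=230)
violated soft preferences: 18

1. main.x = 22  [main.left = header.left + 20]
2. main.y = 21  [main.top = header.top + 20]
3. main.h = 230  [header.bottom = main.bottom + 20]
4. main.w = 49  [sidebar.left = main.right + 20]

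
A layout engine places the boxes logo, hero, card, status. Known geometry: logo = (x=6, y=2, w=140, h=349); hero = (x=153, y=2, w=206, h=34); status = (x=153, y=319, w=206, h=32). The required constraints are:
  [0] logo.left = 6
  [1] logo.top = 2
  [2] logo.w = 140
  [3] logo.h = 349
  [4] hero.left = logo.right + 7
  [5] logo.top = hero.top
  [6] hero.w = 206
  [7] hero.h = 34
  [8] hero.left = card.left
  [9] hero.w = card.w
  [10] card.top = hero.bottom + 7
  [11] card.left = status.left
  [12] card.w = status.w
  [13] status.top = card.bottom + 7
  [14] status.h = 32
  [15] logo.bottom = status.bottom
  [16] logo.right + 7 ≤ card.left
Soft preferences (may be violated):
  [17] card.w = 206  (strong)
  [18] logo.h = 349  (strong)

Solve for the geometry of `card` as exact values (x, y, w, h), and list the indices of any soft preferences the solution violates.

1. card.x = 153  [hero.left = card.left]
2. card.w = 206  [hero.w = card.w]
3. card.y = 43  [card.top = hero.bottom + 7]
4. card.h = 269  [status.top = card.bottom + 7]

card = (x=153, y=43, w=206, h=269)
violated soft preferences: none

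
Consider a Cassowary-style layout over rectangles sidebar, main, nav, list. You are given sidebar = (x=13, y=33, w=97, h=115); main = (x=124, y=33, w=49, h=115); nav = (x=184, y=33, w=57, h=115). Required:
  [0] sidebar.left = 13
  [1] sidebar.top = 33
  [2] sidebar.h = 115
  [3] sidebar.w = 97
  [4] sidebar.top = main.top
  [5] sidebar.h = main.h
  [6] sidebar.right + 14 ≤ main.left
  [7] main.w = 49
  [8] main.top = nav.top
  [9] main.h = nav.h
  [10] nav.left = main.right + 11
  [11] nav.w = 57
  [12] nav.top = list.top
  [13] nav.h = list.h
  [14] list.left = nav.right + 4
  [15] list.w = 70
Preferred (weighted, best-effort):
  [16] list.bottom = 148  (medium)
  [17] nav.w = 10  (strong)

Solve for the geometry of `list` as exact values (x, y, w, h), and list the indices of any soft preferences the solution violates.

1. list.y = 33  [nav.top = list.top]
2. list.h = 115  [nav.h = list.h]
3. list.x = 245  [list.left = nav.right + 4]
4. list.w = 70  [list.w = 70]

list = (x=245, y=33, w=70, h=115)
violated soft preferences: 17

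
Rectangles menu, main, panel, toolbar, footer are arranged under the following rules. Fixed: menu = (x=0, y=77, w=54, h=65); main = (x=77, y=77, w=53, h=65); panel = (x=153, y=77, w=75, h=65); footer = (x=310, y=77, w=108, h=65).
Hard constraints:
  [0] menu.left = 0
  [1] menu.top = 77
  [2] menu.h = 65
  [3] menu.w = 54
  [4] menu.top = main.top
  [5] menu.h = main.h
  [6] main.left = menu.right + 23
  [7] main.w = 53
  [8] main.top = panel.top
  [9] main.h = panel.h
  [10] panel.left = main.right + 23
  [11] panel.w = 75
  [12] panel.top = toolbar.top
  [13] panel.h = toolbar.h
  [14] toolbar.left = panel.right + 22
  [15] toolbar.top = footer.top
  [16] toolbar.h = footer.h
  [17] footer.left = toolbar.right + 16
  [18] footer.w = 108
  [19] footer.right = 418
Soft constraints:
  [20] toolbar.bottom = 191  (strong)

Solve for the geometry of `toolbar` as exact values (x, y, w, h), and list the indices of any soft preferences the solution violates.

1. toolbar.y = 77  [panel.top = toolbar.top]
2. toolbar.h = 65  [panel.h = toolbar.h]
3. toolbar.x = 250  [toolbar.left = panel.right + 22]
4. toolbar.w = 44  [footer.left = toolbar.right + 16]

toolbar = (x=250, y=77, w=44, h=65)
violated soft preferences: 20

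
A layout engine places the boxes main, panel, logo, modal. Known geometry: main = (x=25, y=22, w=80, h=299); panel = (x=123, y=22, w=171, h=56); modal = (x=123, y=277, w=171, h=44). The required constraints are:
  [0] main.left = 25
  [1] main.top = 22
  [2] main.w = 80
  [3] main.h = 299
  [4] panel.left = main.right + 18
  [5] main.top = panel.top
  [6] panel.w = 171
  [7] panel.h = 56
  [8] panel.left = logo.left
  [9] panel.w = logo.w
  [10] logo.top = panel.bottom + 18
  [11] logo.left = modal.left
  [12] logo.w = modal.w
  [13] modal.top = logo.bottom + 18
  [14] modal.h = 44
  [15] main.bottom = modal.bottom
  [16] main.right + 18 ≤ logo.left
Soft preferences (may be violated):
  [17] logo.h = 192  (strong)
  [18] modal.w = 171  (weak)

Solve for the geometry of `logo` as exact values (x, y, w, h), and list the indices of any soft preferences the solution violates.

logo = (x=123, y=96, w=171, h=163)
violated soft preferences: 17

1. logo.x = 123  [panel.left = logo.left]
2. logo.w = 171  [panel.w = logo.w]
3. logo.y = 96  [logo.top = panel.bottom + 18]
4. logo.h = 163  [modal.top = logo.bottom + 18]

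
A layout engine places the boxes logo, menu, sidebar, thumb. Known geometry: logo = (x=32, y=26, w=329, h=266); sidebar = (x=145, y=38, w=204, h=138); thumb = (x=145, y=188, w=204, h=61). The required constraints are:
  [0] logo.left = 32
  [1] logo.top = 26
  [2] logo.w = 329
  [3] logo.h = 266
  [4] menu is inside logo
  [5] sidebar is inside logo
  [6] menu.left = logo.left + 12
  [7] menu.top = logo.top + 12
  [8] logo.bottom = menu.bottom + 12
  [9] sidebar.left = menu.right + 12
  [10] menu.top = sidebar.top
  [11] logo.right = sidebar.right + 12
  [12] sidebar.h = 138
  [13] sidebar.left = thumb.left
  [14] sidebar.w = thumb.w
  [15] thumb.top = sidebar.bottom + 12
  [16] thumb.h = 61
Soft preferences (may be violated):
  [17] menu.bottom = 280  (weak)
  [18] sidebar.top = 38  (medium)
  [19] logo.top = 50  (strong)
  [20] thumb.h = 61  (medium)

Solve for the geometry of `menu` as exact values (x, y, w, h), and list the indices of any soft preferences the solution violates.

menu = (x=44, y=38, w=89, h=242)
violated soft preferences: 19

1. menu.x = 44  [menu.left = logo.left + 12]
2. menu.y = 38  [menu.top = logo.top + 12]
3. menu.h = 242  [logo.bottom = menu.bottom + 12]
4. menu.w = 89  [sidebar.left = menu.right + 12]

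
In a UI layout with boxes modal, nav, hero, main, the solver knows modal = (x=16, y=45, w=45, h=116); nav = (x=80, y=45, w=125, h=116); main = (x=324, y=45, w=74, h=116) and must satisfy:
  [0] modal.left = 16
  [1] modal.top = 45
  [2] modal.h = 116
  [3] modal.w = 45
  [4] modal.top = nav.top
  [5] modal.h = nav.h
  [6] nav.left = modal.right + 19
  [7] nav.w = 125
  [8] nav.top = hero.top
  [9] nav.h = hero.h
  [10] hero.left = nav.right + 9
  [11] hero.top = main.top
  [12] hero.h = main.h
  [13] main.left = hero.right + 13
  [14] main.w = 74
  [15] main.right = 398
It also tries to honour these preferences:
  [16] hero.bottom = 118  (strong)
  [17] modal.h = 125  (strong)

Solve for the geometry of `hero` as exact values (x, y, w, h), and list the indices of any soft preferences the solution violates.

hero = (x=214, y=45, w=97, h=116)
violated soft preferences: 16, 17

1. hero.y = 45  [nav.top = hero.top]
2. hero.h = 116  [nav.h = hero.h]
3. hero.x = 214  [hero.left = nav.right + 9]
4. hero.w = 97  [main.left = hero.right + 13]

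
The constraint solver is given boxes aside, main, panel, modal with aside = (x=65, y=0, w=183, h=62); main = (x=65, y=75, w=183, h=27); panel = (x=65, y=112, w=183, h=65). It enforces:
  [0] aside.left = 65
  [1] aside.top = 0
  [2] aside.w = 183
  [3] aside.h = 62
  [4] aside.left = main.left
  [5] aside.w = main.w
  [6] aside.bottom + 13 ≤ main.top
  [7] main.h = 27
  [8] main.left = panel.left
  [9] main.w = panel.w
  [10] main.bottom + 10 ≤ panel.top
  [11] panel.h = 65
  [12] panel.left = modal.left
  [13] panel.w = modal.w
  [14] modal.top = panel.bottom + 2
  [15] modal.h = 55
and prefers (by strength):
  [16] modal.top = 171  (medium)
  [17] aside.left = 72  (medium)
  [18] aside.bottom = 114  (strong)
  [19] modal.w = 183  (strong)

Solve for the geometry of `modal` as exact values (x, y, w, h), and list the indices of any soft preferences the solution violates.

modal = (x=65, y=179, w=183, h=55)
violated soft preferences: 16, 17, 18

1. modal.x = 65  [panel.left = modal.left]
2. modal.w = 183  [panel.w = modal.w]
3. modal.y = 179  [modal.top = panel.bottom + 2]
4. modal.h = 55  [modal.h = 55]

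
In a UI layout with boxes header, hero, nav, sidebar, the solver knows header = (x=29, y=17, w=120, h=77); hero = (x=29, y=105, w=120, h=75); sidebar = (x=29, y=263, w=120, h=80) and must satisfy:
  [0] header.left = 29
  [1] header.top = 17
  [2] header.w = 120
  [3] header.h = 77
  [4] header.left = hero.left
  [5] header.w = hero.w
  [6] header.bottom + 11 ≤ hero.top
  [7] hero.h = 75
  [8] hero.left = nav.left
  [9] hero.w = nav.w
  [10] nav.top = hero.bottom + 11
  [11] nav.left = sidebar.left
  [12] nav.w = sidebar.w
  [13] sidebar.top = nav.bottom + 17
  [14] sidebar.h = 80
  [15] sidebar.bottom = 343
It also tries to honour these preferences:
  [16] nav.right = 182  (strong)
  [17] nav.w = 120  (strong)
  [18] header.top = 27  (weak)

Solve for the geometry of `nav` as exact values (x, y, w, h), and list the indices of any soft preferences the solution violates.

nav = (x=29, y=191, w=120, h=55)
violated soft preferences: 16, 18

1. nav.x = 29  [hero.left = nav.left]
2. nav.w = 120  [hero.w = nav.w]
3. nav.y = 191  [nav.top = hero.bottom + 11]
4. nav.h = 55  [sidebar.top = nav.bottom + 17]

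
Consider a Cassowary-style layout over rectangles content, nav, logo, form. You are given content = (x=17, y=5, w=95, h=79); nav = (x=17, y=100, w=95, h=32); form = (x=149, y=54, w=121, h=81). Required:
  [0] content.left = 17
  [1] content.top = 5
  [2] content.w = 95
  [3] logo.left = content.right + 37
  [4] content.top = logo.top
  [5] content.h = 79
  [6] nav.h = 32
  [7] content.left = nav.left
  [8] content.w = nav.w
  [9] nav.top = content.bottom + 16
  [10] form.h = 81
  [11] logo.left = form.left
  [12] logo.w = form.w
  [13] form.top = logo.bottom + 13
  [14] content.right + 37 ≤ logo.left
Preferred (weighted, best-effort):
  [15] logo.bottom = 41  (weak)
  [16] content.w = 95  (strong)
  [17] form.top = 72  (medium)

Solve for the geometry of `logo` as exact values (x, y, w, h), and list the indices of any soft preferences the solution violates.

logo = (x=149, y=5, w=121, h=36)
violated soft preferences: 17

1. logo.x = 149  [logo.left = content.right + 37]
2. logo.y = 5  [content.top = logo.top]
3. logo.w = 121  [logo.w = form.w]
4. logo.h = 36  [form.top = logo.bottom + 13]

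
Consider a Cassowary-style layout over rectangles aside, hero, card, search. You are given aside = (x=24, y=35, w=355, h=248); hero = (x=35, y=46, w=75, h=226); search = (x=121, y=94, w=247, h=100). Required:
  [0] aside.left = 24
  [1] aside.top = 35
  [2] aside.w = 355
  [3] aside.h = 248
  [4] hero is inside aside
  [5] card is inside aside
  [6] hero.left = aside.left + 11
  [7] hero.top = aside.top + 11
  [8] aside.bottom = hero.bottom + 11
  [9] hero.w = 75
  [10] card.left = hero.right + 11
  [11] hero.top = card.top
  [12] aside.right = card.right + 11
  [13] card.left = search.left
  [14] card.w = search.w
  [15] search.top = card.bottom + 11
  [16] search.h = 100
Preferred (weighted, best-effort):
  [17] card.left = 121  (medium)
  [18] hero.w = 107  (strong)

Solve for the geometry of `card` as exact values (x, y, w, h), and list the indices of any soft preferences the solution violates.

1. card.x = 121  [card.left = hero.right + 11]
2. card.y = 46  [hero.top = card.top]
3. card.w = 247  [aside.right = card.right + 11]
4. card.h = 37  [search.top = card.bottom + 11]

card = (x=121, y=46, w=247, h=37)
violated soft preferences: 18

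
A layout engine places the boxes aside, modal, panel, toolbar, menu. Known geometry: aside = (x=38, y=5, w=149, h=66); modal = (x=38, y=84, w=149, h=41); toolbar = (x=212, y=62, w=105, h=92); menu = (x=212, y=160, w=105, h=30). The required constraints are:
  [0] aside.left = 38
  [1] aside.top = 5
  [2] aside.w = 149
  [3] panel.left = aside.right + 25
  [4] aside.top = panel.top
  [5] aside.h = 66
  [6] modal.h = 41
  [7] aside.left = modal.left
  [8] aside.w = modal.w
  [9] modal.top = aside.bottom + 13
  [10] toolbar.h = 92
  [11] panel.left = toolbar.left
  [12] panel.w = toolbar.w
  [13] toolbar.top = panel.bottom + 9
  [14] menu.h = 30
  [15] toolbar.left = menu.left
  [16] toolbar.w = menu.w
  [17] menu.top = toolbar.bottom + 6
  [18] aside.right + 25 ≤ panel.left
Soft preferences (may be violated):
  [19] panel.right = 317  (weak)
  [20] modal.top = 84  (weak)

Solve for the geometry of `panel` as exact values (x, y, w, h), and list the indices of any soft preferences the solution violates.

1. panel.x = 212  [panel.left = aside.right + 25]
2. panel.y = 5  [aside.top = panel.top]
3. panel.w = 105  [panel.w = toolbar.w]
4. panel.h = 48  [toolbar.top = panel.bottom + 9]

panel = (x=212, y=5, w=105, h=48)
violated soft preferences: none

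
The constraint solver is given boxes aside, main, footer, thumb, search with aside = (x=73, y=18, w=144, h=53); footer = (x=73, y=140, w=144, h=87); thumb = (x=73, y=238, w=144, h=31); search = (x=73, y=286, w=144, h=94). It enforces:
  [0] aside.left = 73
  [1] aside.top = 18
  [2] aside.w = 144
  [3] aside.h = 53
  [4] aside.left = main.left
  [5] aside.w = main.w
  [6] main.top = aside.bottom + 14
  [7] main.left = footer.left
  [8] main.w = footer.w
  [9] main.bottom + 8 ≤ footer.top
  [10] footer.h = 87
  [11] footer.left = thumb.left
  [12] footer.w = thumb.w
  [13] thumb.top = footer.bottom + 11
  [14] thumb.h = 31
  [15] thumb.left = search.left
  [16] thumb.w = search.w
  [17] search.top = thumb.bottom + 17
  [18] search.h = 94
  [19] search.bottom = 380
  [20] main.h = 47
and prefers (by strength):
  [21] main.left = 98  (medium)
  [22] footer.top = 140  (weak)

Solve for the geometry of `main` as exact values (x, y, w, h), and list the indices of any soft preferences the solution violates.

main = (x=73, y=85, w=144, h=47)
violated soft preferences: 21

1. main.x = 73  [aside.left = main.left]
2. main.w = 144  [aside.w = main.w]
3. main.y = 85  [main.top = aside.bottom + 14]
4. main.h = 47  [main.h = 47]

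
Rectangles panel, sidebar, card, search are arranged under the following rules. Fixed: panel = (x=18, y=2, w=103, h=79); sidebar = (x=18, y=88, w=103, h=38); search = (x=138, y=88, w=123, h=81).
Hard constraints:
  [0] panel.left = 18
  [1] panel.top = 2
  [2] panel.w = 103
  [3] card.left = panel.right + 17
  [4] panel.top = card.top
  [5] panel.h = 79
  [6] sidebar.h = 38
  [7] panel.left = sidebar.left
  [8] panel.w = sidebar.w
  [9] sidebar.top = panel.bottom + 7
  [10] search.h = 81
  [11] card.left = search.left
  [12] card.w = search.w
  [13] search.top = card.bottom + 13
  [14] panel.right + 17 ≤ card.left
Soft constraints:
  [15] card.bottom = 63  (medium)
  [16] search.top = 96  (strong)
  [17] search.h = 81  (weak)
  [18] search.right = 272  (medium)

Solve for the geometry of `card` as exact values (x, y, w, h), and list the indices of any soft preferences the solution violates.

1. card.x = 138  [card.left = panel.right + 17]
2. card.y = 2  [panel.top = card.top]
3. card.w = 123  [card.w = search.w]
4. card.h = 73  [search.top = card.bottom + 13]

card = (x=138, y=2, w=123, h=73)
violated soft preferences: 15, 16, 18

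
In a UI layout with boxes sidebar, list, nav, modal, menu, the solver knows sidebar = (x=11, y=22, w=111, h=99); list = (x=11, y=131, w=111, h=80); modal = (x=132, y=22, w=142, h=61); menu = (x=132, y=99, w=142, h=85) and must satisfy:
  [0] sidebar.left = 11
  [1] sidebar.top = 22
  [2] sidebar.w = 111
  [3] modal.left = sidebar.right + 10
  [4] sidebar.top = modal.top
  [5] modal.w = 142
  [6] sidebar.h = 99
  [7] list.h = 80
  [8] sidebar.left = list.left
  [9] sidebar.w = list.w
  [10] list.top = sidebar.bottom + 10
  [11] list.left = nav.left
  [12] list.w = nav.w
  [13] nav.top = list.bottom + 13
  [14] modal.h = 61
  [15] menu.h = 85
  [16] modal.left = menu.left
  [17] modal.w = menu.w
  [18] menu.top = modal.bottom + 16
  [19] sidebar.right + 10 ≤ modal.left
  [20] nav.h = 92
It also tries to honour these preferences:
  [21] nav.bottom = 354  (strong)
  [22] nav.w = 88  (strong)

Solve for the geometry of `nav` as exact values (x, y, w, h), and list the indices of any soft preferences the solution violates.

nav = (x=11, y=224, w=111, h=92)
violated soft preferences: 21, 22

1. nav.x = 11  [list.left = nav.left]
2. nav.w = 111  [list.w = nav.w]
3. nav.y = 224  [nav.top = list.bottom + 13]
4. nav.h = 92  [nav.h = 92]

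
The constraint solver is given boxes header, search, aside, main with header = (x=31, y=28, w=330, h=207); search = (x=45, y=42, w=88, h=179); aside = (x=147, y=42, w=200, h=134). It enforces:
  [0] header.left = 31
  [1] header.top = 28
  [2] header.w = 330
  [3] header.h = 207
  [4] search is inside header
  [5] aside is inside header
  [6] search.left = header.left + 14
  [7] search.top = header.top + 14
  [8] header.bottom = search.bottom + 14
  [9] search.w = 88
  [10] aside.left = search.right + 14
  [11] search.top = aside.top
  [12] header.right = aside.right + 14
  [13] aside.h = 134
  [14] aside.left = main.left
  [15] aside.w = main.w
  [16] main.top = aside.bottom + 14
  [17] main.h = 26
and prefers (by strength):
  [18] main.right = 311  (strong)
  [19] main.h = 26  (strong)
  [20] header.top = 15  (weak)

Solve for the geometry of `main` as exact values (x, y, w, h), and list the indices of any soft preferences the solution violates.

main = (x=147, y=190, w=200, h=26)
violated soft preferences: 18, 20

1. main.x = 147  [aside.left = main.left]
2. main.w = 200  [aside.w = main.w]
3. main.y = 190  [main.top = aside.bottom + 14]
4. main.h = 26  [main.h = 26]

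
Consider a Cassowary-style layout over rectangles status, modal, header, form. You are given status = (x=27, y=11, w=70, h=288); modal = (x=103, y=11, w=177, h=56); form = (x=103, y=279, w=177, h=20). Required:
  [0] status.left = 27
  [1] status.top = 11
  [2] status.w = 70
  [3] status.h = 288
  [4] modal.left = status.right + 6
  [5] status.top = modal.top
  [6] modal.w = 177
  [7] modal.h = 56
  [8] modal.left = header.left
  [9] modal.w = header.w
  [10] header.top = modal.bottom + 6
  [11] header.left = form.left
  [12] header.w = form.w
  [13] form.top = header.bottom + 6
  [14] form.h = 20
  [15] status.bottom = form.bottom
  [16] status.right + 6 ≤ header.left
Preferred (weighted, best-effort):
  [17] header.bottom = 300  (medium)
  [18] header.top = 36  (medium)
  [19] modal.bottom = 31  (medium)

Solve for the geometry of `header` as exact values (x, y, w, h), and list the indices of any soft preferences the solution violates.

1. header.x = 103  [modal.left = header.left]
2. header.w = 177  [modal.w = header.w]
3. header.y = 73  [header.top = modal.bottom + 6]
4. header.h = 200  [form.top = header.bottom + 6]

header = (x=103, y=73, w=177, h=200)
violated soft preferences: 17, 18, 19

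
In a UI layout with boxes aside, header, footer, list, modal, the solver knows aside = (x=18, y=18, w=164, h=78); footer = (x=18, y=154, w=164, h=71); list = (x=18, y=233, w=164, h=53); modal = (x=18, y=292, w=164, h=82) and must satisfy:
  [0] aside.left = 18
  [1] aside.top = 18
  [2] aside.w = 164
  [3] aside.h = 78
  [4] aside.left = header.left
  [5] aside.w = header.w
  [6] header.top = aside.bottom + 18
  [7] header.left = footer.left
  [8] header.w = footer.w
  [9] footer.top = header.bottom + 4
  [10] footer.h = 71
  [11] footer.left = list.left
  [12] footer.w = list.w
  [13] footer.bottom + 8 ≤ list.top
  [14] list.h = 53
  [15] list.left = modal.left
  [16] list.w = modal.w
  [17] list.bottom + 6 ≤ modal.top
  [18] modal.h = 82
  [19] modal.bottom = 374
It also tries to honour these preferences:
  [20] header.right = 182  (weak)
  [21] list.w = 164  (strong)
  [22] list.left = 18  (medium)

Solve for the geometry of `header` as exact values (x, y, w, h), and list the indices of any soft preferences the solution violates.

1. header.x = 18  [aside.left = header.left]
2. header.w = 164  [aside.w = header.w]
3. header.y = 114  [header.top = aside.bottom + 18]
4. header.h = 36  [footer.top = header.bottom + 4]

header = (x=18, y=114, w=164, h=36)
violated soft preferences: none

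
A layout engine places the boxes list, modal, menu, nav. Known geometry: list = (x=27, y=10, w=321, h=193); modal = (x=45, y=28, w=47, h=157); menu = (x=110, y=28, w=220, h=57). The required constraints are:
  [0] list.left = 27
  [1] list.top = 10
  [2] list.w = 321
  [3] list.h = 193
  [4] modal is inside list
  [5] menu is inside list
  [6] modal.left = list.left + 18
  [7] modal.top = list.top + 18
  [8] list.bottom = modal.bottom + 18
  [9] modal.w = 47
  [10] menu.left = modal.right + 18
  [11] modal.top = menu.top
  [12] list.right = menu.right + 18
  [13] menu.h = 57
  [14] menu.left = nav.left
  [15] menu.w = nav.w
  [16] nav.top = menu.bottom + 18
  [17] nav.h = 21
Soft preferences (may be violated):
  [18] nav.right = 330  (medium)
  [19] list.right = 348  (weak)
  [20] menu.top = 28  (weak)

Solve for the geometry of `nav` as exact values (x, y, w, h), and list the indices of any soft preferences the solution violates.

1. nav.x = 110  [menu.left = nav.left]
2. nav.w = 220  [menu.w = nav.w]
3. nav.y = 103  [nav.top = menu.bottom + 18]
4. nav.h = 21  [nav.h = 21]

nav = (x=110, y=103, w=220, h=21)
violated soft preferences: none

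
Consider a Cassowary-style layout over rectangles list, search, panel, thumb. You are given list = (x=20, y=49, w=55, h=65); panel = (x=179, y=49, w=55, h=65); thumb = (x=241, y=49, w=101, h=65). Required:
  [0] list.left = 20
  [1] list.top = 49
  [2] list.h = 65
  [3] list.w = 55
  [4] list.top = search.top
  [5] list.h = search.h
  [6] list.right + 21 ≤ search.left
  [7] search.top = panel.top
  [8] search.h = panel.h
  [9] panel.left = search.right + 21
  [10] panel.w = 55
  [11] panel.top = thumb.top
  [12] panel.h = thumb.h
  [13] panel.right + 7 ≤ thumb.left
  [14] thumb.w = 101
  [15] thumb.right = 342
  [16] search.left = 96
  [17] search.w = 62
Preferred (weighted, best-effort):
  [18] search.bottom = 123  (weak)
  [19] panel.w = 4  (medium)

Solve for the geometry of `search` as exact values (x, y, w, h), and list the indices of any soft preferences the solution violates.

search = (x=96, y=49, w=62, h=65)
violated soft preferences: 18, 19

1. search.y = 49  [list.top = search.top]
2. search.h = 65  [list.h = search.h]
3. search.x = 96  [search.left = 96]
4. search.w = 62  [search.w = 62]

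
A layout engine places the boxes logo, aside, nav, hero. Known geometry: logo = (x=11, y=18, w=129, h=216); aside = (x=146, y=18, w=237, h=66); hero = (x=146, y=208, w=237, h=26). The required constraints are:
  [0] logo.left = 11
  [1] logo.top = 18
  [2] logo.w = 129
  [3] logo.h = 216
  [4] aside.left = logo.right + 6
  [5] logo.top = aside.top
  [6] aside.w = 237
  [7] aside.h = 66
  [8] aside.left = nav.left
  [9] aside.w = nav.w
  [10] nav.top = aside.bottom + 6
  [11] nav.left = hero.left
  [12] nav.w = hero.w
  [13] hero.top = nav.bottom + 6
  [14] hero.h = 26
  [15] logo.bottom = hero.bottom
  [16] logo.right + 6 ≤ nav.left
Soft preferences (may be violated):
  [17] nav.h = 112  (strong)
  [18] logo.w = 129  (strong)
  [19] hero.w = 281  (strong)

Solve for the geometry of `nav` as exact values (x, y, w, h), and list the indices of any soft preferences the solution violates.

1. nav.x = 146  [aside.left = nav.left]
2. nav.w = 237  [aside.w = nav.w]
3. nav.y = 90  [nav.top = aside.bottom + 6]
4. nav.h = 112  [hero.top = nav.bottom + 6]

nav = (x=146, y=90, w=237, h=112)
violated soft preferences: 19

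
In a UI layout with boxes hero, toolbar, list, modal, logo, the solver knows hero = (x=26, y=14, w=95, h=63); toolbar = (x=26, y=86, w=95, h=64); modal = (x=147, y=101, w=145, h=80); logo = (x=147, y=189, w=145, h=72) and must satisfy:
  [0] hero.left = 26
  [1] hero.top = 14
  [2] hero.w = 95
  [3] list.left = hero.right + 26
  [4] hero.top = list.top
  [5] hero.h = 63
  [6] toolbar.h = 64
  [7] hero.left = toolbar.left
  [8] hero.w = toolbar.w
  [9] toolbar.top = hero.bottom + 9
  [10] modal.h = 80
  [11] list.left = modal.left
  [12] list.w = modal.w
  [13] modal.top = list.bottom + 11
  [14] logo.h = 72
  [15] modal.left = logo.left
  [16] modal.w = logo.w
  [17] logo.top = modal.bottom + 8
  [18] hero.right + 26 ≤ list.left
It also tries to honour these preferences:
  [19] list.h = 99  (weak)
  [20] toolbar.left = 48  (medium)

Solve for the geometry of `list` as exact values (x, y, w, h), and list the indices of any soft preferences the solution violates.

list = (x=147, y=14, w=145, h=76)
violated soft preferences: 19, 20

1. list.x = 147  [list.left = hero.right + 26]
2. list.y = 14  [hero.top = list.top]
3. list.w = 145  [list.w = modal.w]
4. list.h = 76  [modal.top = list.bottom + 11]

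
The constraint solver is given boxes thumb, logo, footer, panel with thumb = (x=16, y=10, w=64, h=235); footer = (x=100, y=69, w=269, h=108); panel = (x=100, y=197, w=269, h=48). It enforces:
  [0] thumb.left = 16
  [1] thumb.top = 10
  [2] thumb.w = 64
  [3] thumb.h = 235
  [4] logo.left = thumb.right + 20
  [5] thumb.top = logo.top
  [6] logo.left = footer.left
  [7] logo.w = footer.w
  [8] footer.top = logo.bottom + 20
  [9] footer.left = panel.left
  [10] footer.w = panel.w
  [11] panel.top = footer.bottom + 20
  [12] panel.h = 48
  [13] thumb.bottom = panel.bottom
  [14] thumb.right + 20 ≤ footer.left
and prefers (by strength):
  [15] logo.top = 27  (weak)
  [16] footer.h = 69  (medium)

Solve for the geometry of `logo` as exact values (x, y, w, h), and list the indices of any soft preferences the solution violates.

logo = (x=100, y=10, w=269, h=39)
violated soft preferences: 15, 16

1. logo.x = 100  [logo.left = thumb.right + 20]
2. logo.y = 10  [thumb.top = logo.top]
3. logo.w = 269  [logo.w = footer.w]
4. logo.h = 39  [footer.top = logo.bottom + 20]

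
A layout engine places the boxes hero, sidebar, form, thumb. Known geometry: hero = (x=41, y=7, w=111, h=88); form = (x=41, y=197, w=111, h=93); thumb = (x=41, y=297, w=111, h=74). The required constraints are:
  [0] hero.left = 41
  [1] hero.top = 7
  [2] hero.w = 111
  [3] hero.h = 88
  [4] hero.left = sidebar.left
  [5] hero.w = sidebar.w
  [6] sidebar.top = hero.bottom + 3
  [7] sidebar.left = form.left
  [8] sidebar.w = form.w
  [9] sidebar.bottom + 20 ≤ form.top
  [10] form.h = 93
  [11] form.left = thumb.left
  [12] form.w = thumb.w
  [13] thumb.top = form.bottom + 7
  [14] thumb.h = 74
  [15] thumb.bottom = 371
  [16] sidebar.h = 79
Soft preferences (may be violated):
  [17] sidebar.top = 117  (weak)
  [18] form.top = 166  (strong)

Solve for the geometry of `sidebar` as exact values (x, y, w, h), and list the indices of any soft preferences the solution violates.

1. sidebar.x = 41  [hero.left = sidebar.left]
2. sidebar.w = 111  [hero.w = sidebar.w]
3. sidebar.y = 98  [sidebar.top = hero.bottom + 3]
4. sidebar.h = 79  [sidebar.h = 79]

sidebar = (x=41, y=98, w=111, h=79)
violated soft preferences: 17, 18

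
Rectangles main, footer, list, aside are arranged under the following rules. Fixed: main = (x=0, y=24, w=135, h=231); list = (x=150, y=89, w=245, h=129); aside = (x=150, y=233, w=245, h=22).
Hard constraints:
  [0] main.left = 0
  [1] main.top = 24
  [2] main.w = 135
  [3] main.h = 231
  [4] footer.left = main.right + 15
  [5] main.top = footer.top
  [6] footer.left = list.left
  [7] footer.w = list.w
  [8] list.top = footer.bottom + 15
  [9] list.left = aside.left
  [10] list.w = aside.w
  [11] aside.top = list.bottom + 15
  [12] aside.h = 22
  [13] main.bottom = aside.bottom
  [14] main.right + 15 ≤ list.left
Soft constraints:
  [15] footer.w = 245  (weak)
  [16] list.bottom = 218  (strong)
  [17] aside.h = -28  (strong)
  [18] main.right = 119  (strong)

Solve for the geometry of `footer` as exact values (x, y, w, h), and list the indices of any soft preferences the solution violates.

1. footer.x = 150  [footer.left = main.right + 15]
2. footer.y = 24  [main.top = footer.top]
3. footer.w = 245  [footer.w = list.w]
4. footer.h = 50  [list.top = footer.bottom + 15]

footer = (x=150, y=24, w=245, h=50)
violated soft preferences: 17, 18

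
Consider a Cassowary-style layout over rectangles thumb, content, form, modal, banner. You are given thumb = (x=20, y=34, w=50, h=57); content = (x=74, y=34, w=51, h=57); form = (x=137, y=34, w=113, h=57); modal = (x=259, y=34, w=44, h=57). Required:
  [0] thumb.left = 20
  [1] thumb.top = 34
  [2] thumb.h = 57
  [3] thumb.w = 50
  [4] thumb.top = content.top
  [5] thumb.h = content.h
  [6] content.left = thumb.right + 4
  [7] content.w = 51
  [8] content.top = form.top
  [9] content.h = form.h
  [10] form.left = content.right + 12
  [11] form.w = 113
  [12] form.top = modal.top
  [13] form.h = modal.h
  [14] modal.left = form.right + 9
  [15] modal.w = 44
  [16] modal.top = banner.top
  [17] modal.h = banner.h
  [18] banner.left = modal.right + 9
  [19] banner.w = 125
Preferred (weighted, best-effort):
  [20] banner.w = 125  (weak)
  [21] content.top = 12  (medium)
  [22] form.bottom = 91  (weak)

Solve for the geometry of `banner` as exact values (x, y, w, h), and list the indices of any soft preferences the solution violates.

1. banner.y = 34  [modal.top = banner.top]
2. banner.h = 57  [modal.h = banner.h]
3. banner.x = 312  [banner.left = modal.right + 9]
4. banner.w = 125  [banner.w = 125]

banner = (x=312, y=34, w=125, h=57)
violated soft preferences: 21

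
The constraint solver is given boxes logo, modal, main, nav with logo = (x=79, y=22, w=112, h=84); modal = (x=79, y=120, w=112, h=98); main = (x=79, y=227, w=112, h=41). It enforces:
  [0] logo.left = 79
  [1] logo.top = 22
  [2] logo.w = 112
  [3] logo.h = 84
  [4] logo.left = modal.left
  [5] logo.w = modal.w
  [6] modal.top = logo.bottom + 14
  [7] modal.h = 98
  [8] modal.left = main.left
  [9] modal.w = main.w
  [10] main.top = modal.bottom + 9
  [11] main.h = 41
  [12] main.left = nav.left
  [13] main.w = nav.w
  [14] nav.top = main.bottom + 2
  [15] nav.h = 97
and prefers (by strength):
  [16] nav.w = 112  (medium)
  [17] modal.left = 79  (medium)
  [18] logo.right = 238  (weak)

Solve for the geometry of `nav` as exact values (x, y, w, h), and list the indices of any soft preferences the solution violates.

nav = (x=79, y=270, w=112, h=97)
violated soft preferences: 18

1. nav.x = 79  [main.left = nav.left]
2. nav.w = 112  [main.w = nav.w]
3. nav.y = 270  [nav.top = main.bottom + 2]
4. nav.h = 97  [nav.h = 97]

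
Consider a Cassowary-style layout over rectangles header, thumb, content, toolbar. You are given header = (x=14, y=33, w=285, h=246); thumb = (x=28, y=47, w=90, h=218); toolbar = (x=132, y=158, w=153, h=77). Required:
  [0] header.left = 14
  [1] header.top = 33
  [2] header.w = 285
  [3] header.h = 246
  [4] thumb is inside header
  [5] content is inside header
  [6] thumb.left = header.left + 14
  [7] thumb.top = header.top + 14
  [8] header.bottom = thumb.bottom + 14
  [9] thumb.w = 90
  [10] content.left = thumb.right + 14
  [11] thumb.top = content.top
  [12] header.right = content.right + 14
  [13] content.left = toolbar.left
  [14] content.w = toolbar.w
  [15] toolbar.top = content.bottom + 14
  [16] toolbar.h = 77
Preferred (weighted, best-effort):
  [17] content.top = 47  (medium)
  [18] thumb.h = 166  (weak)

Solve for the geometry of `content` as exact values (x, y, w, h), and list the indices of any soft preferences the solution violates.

1. content.x = 132  [content.left = thumb.right + 14]
2. content.y = 47  [thumb.top = content.top]
3. content.w = 153  [header.right = content.right + 14]
4. content.h = 97  [toolbar.top = content.bottom + 14]

content = (x=132, y=47, w=153, h=97)
violated soft preferences: 18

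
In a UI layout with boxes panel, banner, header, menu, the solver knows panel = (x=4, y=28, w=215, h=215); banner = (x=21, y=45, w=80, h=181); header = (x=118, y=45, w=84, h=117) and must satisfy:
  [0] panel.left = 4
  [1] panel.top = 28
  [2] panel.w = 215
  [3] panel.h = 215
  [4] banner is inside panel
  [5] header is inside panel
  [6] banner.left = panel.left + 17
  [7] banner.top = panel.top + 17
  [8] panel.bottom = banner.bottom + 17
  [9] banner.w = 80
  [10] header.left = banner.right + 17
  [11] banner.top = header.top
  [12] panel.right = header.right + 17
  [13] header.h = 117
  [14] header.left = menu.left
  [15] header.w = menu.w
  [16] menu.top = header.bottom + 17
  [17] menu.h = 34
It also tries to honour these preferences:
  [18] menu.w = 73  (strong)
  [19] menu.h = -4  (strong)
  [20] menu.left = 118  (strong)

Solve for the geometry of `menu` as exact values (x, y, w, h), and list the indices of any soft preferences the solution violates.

menu = (x=118, y=179, w=84, h=34)
violated soft preferences: 18, 19

1. menu.x = 118  [header.left = menu.left]
2. menu.w = 84  [header.w = menu.w]
3. menu.y = 179  [menu.top = header.bottom + 17]
4. menu.h = 34  [menu.h = 34]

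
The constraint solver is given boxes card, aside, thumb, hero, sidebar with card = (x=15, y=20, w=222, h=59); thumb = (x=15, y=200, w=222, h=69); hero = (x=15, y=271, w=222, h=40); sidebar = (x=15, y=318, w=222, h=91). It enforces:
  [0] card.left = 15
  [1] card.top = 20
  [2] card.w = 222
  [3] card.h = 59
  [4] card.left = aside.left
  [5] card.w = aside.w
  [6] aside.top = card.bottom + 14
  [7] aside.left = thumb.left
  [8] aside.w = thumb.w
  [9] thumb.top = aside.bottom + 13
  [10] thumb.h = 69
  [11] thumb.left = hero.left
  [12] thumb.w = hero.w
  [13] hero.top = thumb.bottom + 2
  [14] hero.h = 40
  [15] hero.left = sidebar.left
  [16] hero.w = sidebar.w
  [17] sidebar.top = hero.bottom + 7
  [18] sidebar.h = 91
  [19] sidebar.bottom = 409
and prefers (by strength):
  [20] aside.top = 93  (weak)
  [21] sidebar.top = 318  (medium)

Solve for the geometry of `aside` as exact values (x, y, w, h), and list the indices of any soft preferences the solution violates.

1. aside.x = 15  [card.left = aside.left]
2. aside.w = 222  [card.w = aside.w]
3. aside.y = 93  [aside.top = card.bottom + 14]
4. aside.h = 94  [thumb.top = aside.bottom + 13]

aside = (x=15, y=93, w=222, h=94)
violated soft preferences: none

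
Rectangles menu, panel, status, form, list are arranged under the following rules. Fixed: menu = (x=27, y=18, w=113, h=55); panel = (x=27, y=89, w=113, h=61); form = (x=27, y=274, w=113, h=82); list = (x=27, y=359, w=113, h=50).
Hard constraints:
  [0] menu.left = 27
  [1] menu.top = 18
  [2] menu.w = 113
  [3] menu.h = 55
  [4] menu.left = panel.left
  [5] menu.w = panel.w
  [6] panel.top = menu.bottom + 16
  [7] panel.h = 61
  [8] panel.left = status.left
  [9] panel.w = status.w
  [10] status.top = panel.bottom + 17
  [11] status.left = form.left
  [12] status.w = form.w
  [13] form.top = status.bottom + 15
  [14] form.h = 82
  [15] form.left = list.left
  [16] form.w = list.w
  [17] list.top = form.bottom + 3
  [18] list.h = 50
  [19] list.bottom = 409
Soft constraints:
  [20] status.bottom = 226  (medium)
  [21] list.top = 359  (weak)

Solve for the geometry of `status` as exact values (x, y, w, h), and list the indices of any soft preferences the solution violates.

status = (x=27, y=167, w=113, h=92)
violated soft preferences: 20

1. status.x = 27  [panel.left = status.left]
2. status.w = 113  [panel.w = status.w]
3. status.y = 167  [status.top = panel.bottom + 17]
4. status.h = 92  [form.top = status.bottom + 15]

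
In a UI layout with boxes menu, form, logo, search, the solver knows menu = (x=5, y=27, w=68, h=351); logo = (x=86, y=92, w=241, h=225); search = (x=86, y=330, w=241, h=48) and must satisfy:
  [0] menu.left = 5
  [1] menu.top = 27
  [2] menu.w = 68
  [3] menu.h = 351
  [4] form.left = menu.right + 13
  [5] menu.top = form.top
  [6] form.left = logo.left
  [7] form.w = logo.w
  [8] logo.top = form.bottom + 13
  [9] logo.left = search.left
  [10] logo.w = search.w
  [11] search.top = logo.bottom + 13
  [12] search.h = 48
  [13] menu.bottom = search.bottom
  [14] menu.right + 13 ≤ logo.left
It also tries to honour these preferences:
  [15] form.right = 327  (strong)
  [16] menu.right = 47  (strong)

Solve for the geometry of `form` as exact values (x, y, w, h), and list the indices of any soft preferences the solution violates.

form = (x=86, y=27, w=241, h=52)
violated soft preferences: 16

1. form.x = 86  [form.left = menu.right + 13]
2. form.y = 27  [menu.top = form.top]
3. form.w = 241  [form.w = logo.w]
4. form.h = 52  [logo.top = form.bottom + 13]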